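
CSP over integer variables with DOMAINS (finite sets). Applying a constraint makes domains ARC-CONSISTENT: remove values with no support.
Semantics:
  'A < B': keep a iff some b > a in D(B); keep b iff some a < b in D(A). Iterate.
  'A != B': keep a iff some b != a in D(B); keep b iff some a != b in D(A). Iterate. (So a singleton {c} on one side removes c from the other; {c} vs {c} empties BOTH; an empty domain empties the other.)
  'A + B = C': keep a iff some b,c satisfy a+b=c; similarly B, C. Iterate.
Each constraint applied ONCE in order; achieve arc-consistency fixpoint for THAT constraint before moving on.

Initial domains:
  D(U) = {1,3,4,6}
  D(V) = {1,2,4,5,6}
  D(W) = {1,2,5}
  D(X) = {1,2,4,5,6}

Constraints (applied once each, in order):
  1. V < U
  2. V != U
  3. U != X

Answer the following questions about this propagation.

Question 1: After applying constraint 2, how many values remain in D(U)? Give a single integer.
Constraint 1 (V < U) on D(V)={1,2,4,5,6} D(U)={1,3,4,6}: V {1,2,4,5,6}->{1,2,4,5}; U {1,3,4,6}->{3,4,6}
Constraint 2 (V != U) on D(V)={1,2,4,5} D(U)={3,4,6}: no change
So after constraint 2: D(U)={3,4,6}, size = 3

Answer: 3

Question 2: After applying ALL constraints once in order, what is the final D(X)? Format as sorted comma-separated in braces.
Answer: {1,2,4,5,6}

Derivation:
Constraint 1 (V < U) on D(V)={1,2,4,5,6} D(U)={1,3,4,6}: V {1,2,4,5,6}->{1,2,4,5}; U {1,3,4,6}->{3,4,6}
Constraint 2 (V != U) on D(V)={1,2,4,5} D(U)={3,4,6}: no change
Constraint 3 (U != X) on D(U)={3,4,6} D(X)={1,2,4,5,6}: no change
So after all 3 constraints: D(X) = {1,2,4,5,6}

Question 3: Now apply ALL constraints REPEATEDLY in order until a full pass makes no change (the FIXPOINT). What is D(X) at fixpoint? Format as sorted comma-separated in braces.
Answer: {1,2,4,5,6}

Derivation:
pass 0 (initial): D(X)={1,2,4,5,6}
pass 1: U {1,3,4,6}->{3,4,6}; V {1,2,4,5,6}->{1,2,4,5}
pass 2: no change
Fixpoint after 2 passes: D(X) = {1,2,4,5,6}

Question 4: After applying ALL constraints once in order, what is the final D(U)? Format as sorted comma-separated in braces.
Constraint 1 (V < U) on D(V)={1,2,4,5,6} D(U)={1,3,4,6}: V {1,2,4,5,6}->{1,2,4,5}; U {1,3,4,6}->{3,4,6}
Constraint 2 (V != U) on D(V)={1,2,4,5} D(U)={3,4,6}: no change
Constraint 3 (U != X) on D(U)={3,4,6} D(X)={1,2,4,5,6}: no change
So after all 3 constraints: D(U) = {3,4,6}

Answer: {3,4,6}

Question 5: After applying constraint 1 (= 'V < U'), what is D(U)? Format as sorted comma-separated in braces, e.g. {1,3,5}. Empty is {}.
Constraint 1 (V < U) on D(V)={1,2,4,5,6} D(U)={1,3,4,6}: V {1,2,4,5,6}->{1,2,4,5}; U {1,3,4,6}->{3,4,6}
So after constraint 1: D(U) = {3,4,6}

Answer: {3,4,6}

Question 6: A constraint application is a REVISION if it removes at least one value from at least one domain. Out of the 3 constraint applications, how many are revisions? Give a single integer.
Answer: 1

Derivation:
Constraint 1 (V < U) on D(V)={1,2,4,5,6} D(U)={1,3,4,6}: V {1,2,4,5,6}->{1,2,4,5}; U {1,3,4,6}->{3,4,6} => REVISION
Constraint 2 (V != U) on D(V)={1,2,4,5} D(U)={3,4,6}: no change => not a revision
Constraint 3 (U != X) on D(U)={3,4,6} D(X)={1,2,4,5,6}: no change => not a revision
Total revisions = 1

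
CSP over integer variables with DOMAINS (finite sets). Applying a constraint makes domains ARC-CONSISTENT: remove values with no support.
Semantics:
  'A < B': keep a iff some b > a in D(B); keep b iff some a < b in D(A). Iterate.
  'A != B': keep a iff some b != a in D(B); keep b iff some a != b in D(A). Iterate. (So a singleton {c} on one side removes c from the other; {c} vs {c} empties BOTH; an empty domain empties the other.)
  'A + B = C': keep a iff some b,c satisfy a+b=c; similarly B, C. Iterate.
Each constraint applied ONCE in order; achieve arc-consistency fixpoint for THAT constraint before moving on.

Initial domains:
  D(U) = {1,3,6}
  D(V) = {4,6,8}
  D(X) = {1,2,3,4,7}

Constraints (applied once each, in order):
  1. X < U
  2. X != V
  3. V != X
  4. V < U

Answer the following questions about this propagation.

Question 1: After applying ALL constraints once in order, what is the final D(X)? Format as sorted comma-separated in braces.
Answer: {1,2,3,4}

Derivation:
Constraint 1 (X < U) on D(X)={1,2,3,4,7} D(U)={1,3,6}: X {1,2,3,4,7}->{1,2,3,4}; U {1,3,6}->{3,6}
Constraint 2 (X != V) on D(X)={1,2,3,4} D(V)={4,6,8}: no change
Constraint 3 (V != X) on D(V)={4,6,8} D(X)={1,2,3,4}: no change
Constraint 4 (V < U) on D(V)={4,6,8} D(U)={3,6}: V {4,6,8}->{4}; U {3,6}->{6}
So after all 4 constraints: D(X) = {1,2,3,4}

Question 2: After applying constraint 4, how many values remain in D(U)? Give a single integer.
Answer: 1

Derivation:
Constraint 1 (X < U) on D(X)={1,2,3,4,7} D(U)={1,3,6}: X {1,2,3,4,7}->{1,2,3,4}; U {1,3,6}->{3,6}
Constraint 2 (X != V) on D(X)={1,2,3,4} D(V)={4,6,8}: no change
Constraint 3 (V != X) on D(V)={4,6,8} D(X)={1,2,3,4}: no change
Constraint 4 (V < U) on D(V)={4,6,8} D(U)={3,6}: V {4,6,8}->{4}; U {3,6}->{6}
So after constraint 4: D(U)={6}, size = 1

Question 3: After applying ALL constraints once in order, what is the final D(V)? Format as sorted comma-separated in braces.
Constraint 1 (X < U) on D(X)={1,2,3,4,7} D(U)={1,3,6}: X {1,2,3,4,7}->{1,2,3,4}; U {1,3,6}->{3,6}
Constraint 2 (X != V) on D(X)={1,2,3,4} D(V)={4,6,8}: no change
Constraint 3 (V != X) on D(V)={4,6,8} D(X)={1,2,3,4}: no change
Constraint 4 (V < U) on D(V)={4,6,8} D(U)={3,6}: V {4,6,8}->{4}; U {3,6}->{6}
So after all 4 constraints: D(V) = {4}

Answer: {4}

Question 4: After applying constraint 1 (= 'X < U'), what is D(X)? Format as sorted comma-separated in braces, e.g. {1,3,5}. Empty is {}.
Constraint 1 (X < U) on D(X)={1,2,3,4,7} D(U)={1,3,6}: X {1,2,3,4,7}->{1,2,3,4}; U {1,3,6}->{3,6}
So after constraint 1: D(X) = {1,2,3,4}

Answer: {1,2,3,4}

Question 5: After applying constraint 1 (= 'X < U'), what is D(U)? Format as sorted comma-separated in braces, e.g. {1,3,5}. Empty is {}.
Answer: {3,6}

Derivation:
Constraint 1 (X < U) on D(X)={1,2,3,4,7} D(U)={1,3,6}: X {1,2,3,4,7}->{1,2,3,4}; U {1,3,6}->{3,6}
So after constraint 1: D(U) = {3,6}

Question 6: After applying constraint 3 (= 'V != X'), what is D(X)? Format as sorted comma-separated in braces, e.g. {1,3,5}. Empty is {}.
Answer: {1,2,3,4}

Derivation:
Constraint 1 (X < U) on D(X)={1,2,3,4,7} D(U)={1,3,6}: X {1,2,3,4,7}->{1,2,3,4}; U {1,3,6}->{3,6}
Constraint 2 (X != V) on D(X)={1,2,3,4} D(V)={4,6,8}: no change
Constraint 3 (V != X) on D(V)={4,6,8} D(X)={1,2,3,4}: no change
So after constraint 3: D(X) = {1,2,3,4}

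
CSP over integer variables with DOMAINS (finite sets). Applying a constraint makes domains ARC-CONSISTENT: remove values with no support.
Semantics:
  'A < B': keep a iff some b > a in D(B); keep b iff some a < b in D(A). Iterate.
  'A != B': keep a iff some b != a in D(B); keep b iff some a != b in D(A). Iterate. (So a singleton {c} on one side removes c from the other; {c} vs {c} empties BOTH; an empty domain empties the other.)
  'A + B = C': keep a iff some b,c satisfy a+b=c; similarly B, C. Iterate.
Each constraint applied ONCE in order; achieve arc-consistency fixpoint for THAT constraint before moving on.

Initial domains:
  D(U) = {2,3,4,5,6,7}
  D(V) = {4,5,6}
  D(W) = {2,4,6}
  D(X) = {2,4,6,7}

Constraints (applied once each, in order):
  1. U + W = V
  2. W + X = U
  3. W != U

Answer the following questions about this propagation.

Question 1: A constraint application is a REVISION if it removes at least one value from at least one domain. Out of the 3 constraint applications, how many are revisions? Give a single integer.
Constraint 1 (U + W = V) on D(U)={2,3,4,5,6,7} D(W)={2,4,6} D(V)={4,5,6}: U {2,3,4,5,6,7}->{2,3,4}; W {2,4,6}->{2,4} => REVISION
Constraint 2 (W + X = U) on D(W)={2,4} D(X)={2,4,6,7} D(U)={2,3,4}: W {2,4}->{2}; X {2,4,6,7}->{2}; U {2,3,4}->{4} => REVISION
Constraint 3 (W != U) on D(W)={2} D(U)={4}: no change => not a revision
Total revisions = 2

Answer: 2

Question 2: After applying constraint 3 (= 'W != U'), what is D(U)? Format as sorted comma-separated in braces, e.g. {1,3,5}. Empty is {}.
Constraint 1 (U + W = V) on D(U)={2,3,4,5,6,7} D(W)={2,4,6} D(V)={4,5,6}: U {2,3,4,5,6,7}->{2,3,4}; W {2,4,6}->{2,4}
Constraint 2 (W + X = U) on D(W)={2,4} D(X)={2,4,6,7} D(U)={2,3,4}: W {2,4}->{2}; X {2,4,6,7}->{2}; U {2,3,4}->{4}
Constraint 3 (W != U) on D(W)={2} D(U)={4}: no change
So after constraint 3: D(U) = {4}

Answer: {4}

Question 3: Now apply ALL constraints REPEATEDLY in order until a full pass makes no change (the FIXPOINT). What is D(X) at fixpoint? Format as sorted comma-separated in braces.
pass 0 (initial): D(X)={2,4,6,7}
pass 1: U {2,3,4,5,6,7}->{4}; W {2,4,6}->{2}; X {2,4,6,7}->{2}
pass 2: V {4,5,6}->{6}
pass 3: no change
Fixpoint after 3 passes: D(X) = {2}

Answer: {2}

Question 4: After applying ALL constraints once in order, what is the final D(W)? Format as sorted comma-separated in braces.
Answer: {2}

Derivation:
Constraint 1 (U + W = V) on D(U)={2,3,4,5,6,7} D(W)={2,4,6} D(V)={4,5,6}: U {2,3,4,5,6,7}->{2,3,4}; W {2,4,6}->{2,4}
Constraint 2 (W + X = U) on D(W)={2,4} D(X)={2,4,6,7} D(U)={2,3,4}: W {2,4}->{2}; X {2,4,6,7}->{2}; U {2,3,4}->{4}
Constraint 3 (W != U) on D(W)={2} D(U)={4}: no change
So after all 3 constraints: D(W) = {2}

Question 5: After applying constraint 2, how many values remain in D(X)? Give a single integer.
Constraint 1 (U + W = V) on D(U)={2,3,4,5,6,7} D(W)={2,4,6} D(V)={4,5,6}: U {2,3,4,5,6,7}->{2,3,4}; W {2,4,6}->{2,4}
Constraint 2 (W + X = U) on D(W)={2,4} D(X)={2,4,6,7} D(U)={2,3,4}: W {2,4}->{2}; X {2,4,6,7}->{2}; U {2,3,4}->{4}
So after constraint 2: D(X)={2}, size = 1

Answer: 1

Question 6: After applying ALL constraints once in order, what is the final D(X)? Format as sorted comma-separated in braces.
Answer: {2}

Derivation:
Constraint 1 (U + W = V) on D(U)={2,3,4,5,6,7} D(W)={2,4,6} D(V)={4,5,6}: U {2,3,4,5,6,7}->{2,3,4}; W {2,4,6}->{2,4}
Constraint 2 (W + X = U) on D(W)={2,4} D(X)={2,4,6,7} D(U)={2,3,4}: W {2,4}->{2}; X {2,4,6,7}->{2}; U {2,3,4}->{4}
Constraint 3 (W != U) on D(W)={2} D(U)={4}: no change
So after all 3 constraints: D(X) = {2}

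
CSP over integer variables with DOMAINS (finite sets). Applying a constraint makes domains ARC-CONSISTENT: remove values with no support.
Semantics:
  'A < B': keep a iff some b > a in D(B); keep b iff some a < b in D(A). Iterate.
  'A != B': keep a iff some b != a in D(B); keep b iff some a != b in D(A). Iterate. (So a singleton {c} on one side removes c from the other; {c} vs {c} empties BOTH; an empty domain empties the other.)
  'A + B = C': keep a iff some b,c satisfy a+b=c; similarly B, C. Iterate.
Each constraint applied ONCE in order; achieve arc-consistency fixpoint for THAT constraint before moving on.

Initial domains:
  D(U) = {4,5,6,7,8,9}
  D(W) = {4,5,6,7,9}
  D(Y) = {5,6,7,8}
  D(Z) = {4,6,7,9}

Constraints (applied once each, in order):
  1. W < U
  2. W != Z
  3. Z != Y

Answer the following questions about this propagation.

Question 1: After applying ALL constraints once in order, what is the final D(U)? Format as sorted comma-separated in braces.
Constraint 1 (W < U) on D(W)={4,5,6,7,9} D(U)={4,5,6,7,8,9}: W {4,5,6,7,9}->{4,5,6,7}; U {4,5,6,7,8,9}->{5,6,7,8,9}
Constraint 2 (W != Z) on D(W)={4,5,6,7} D(Z)={4,6,7,9}: no change
Constraint 3 (Z != Y) on D(Z)={4,6,7,9} D(Y)={5,6,7,8}: no change
So after all 3 constraints: D(U) = {5,6,7,8,9}

Answer: {5,6,7,8,9}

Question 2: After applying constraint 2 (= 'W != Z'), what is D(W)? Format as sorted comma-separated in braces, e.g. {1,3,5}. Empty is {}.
Answer: {4,5,6,7}

Derivation:
Constraint 1 (W < U) on D(W)={4,5,6,7,9} D(U)={4,5,6,7,8,9}: W {4,5,6,7,9}->{4,5,6,7}; U {4,5,6,7,8,9}->{5,6,7,8,9}
Constraint 2 (W != Z) on D(W)={4,5,6,7} D(Z)={4,6,7,9}: no change
So after constraint 2: D(W) = {4,5,6,7}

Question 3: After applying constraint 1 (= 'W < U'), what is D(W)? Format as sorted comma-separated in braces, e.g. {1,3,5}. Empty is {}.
Constraint 1 (W < U) on D(W)={4,5,6,7,9} D(U)={4,5,6,7,8,9}: W {4,5,6,7,9}->{4,5,6,7}; U {4,5,6,7,8,9}->{5,6,7,8,9}
So after constraint 1: D(W) = {4,5,6,7}

Answer: {4,5,6,7}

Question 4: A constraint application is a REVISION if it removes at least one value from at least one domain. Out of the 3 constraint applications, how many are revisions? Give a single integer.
Constraint 1 (W < U) on D(W)={4,5,6,7,9} D(U)={4,5,6,7,8,9}: W {4,5,6,7,9}->{4,5,6,7}; U {4,5,6,7,8,9}->{5,6,7,8,9} => REVISION
Constraint 2 (W != Z) on D(W)={4,5,6,7} D(Z)={4,6,7,9}: no change => not a revision
Constraint 3 (Z != Y) on D(Z)={4,6,7,9} D(Y)={5,6,7,8}: no change => not a revision
Total revisions = 1

Answer: 1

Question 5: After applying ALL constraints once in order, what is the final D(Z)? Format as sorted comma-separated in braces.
Answer: {4,6,7,9}

Derivation:
Constraint 1 (W < U) on D(W)={4,5,6,7,9} D(U)={4,5,6,7,8,9}: W {4,5,6,7,9}->{4,5,6,7}; U {4,5,6,7,8,9}->{5,6,7,8,9}
Constraint 2 (W != Z) on D(W)={4,5,6,7} D(Z)={4,6,7,9}: no change
Constraint 3 (Z != Y) on D(Z)={4,6,7,9} D(Y)={5,6,7,8}: no change
So after all 3 constraints: D(Z) = {4,6,7,9}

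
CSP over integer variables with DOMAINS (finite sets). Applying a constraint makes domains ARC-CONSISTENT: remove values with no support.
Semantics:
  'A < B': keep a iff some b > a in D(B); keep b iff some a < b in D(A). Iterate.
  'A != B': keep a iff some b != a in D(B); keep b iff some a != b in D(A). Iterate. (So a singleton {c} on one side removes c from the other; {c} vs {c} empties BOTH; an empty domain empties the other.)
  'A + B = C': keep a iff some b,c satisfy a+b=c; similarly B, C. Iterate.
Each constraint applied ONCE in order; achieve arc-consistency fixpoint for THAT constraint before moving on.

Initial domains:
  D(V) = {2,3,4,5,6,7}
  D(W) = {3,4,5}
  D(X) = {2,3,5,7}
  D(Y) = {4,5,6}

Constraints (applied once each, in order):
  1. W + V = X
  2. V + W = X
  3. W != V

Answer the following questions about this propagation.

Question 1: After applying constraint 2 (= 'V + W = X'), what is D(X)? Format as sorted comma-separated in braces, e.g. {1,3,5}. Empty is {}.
Constraint 1 (W + V = X) on D(W)={3,4,5} D(V)={2,3,4,5,6,7} D(X)={2,3,5,7}: V {2,3,4,5,6,7}->{2,3,4}; X {2,3,5,7}->{5,7}
Constraint 2 (V + W = X) on D(V)={2,3,4} D(W)={3,4,5} D(X)={5,7}: no change
So after constraint 2: D(X) = {5,7}

Answer: {5,7}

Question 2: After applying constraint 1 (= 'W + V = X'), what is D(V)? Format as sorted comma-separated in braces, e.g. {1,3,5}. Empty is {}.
Constraint 1 (W + V = X) on D(W)={3,4,5} D(V)={2,3,4,5,6,7} D(X)={2,3,5,7}: V {2,3,4,5,6,7}->{2,3,4}; X {2,3,5,7}->{5,7}
So after constraint 1: D(V) = {2,3,4}

Answer: {2,3,4}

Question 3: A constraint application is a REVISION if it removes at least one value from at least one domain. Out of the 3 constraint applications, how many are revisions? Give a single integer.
Answer: 1

Derivation:
Constraint 1 (W + V = X) on D(W)={3,4,5} D(V)={2,3,4,5,6,7} D(X)={2,3,5,7}: V {2,3,4,5,6,7}->{2,3,4}; X {2,3,5,7}->{5,7} => REVISION
Constraint 2 (V + W = X) on D(V)={2,3,4} D(W)={3,4,5} D(X)={5,7}: no change => not a revision
Constraint 3 (W != V) on D(W)={3,4,5} D(V)={2,3,4}: no change => not a revision
Total revisions = 1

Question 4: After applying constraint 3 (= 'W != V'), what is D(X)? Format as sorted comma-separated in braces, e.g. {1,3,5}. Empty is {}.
Answer: {5,7}

Derivation:
Constraint 1 (W + V = X) on D(W)={3,4,5} D(V)={2,3,4,5,6,7} D(X)={2,3,5,7}: V {2,3,4,5,6,7}->{2,3,4}; X {2,3,5,7}->{5,7}
Constraint 2 (V + W = X) on D(V)={2,3,4} D(W)={3,4,5} D(X)={5,7}: no change
Constraint 3 (W != V) on D(W)={3,4,5} D(V)={2,3,4}: no change
So after constraint 3: D(X) = {5,7}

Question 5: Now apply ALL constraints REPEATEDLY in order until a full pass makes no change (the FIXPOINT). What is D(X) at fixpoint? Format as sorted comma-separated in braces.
Answer: {5,7}

Derivation:
pass 0 (initial): D(X)={2,3,5,7}
pass 1: V {2,3,4,5,6,7}->{2,3,4}; X {2,3,5,7}->{5,7}
pass 2: no change
Fixpoint after 2 passes: D(X) = {5,7}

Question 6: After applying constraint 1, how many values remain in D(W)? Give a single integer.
Answer: 3

Derivation:
Constraint 1 (W + V = X) on D(W)={3,4,5} D(V)={2,3,4,5,6,7} D(X)={2,3,5,7}: V {2,3,4,5,6,7}->{2,3,4}; X {2,3,5,7}->{5,7}
So after constraint 1: D(W)={3,4,5}, size = 3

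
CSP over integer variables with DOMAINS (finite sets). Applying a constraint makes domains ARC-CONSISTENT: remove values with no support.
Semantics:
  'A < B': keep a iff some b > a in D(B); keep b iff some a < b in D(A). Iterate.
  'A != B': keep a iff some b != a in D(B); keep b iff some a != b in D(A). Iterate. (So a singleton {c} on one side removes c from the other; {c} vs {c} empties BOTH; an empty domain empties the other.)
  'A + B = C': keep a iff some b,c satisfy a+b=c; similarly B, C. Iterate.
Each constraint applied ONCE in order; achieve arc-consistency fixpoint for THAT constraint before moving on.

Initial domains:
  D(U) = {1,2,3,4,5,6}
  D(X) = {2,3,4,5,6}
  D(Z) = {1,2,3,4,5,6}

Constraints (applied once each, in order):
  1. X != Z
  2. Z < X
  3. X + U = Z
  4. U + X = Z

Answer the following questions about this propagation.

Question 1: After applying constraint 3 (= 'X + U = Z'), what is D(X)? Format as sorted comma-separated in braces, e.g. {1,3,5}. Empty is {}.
Constraint 1 (X != Z) on D(X)={2,3,4,5,6} D(Z)={1,2,3,4,5,6}: no change
Constraint 2 (Z < X) on D(Z)={1,2,3,4,5,6} D(X)={2,3,4,5,6}: Z {1,2,3,4,5,6}->{1,2,3,4,5}
Constraint 3 (X + U = Z) on D(X)={2,3,4,5,6} D(U)={1,2,3,4,5,6} D(Z)={1,2,3,4,5}: X {2,3,4,5,6}->{2,3,4}; U {1,2,3,4,5,6}->{1,2,3}; Z {1,2,3,4,5}->{3,4,5}
So after constraint 3: D(X) = {2,3,4}

Answer: {2,3,4}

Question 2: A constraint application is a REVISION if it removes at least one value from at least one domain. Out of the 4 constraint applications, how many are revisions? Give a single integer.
Constraint 1 (X != Z) on D(X)={2,3,4,5,6} D(Z)={1,2,3,4,5,6}: no change => not a revision
Constraint 2 (Z < X) on D(Z)={1,2,3,4,5,6} D(X)={2,3,4,5,6}: Z {1,2,3,4,5,6}->{1,2,3,4,5} => REVISION
Constraint 3 (X + U = Z) on D(X)={2,3,4,5,6} D(U)={1,2,3,4,5,6} D(Z)={1,2,3,4,5}: X {2,3,4,5,6}->{2,3,4}; U {1,2,3,4,5,6}->{1,2,3}; Z {1,2,3,4,5}->{3,4,5} => REVISION
Constraint 4 (U + X = Z) on D(U)={1,2,3} D(X)={2,3,4} D(Z)={3,4,5}: no change => not a revision
Total revisions = 2

Answer: 2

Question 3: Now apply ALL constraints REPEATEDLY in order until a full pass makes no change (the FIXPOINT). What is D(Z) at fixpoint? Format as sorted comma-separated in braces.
Answer: {}

Derivation:
pass 0 (initial): D(Z)={1,2,3,4,5,6}
pass 1: U {1,2,3,4,5,6}->{1,2,3}; X {2,3,4,5,6}->{2,3,4}; Z {1,2,3,4,5,6}->{3,4,5}
pass 2: U {1,2,3}->{}; X {2,3,4}->{}; Z {3,4,5}->{}
pass 3: no change
Fixpoint after 3 passes: D(Z) = {}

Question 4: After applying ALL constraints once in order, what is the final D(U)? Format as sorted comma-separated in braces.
Answer: {1,2,3}

Derivation:
Constraint 1 (X != Z) on D(X)={2,3,4,5,6} D(Z)={1,2,3,4,5,6}: no change
Constraint 2 (Z < X) on D(Z)={1,2,3,4,5,6} D(X)={2,3,4,5,6}: Z {1,2,3,4,5,6}->{1,2,3,4,5}
Constraint 3 (X + U = Z) on D(X)={2,3,4,5,6} D(U)={1,2,3,4,5,6} D(Z)={1,2,3,4,5}: X {2,3,4,5,6}->{2,3,4}; U {1,2,3,4,5,6}->{1,2,3}; Z {1,2,3,4,5}->{3,4,5}
Constraint 4 (U + X = Z) on D(U)={1,2,3} D(X)={2,3,4} D(Z)={3,4,5}: no change
So after all 4 constraints: D(U) = {1,2,3}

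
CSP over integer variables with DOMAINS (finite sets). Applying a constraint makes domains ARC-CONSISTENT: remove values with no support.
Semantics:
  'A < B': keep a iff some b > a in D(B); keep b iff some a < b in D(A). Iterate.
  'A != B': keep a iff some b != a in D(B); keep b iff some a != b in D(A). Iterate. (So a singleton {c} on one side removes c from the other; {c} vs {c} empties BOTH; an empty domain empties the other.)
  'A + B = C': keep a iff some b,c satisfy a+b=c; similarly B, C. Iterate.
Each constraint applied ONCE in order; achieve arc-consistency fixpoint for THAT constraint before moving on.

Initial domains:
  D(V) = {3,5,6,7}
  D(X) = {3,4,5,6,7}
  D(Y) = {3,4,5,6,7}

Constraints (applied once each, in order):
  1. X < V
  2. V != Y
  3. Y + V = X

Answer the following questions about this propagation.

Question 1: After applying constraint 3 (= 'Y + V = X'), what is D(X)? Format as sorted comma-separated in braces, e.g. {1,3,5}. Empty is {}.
Answer: {}

Derivation:
Constraint 1 (X < V) on D(X)={3,4,5,6,7} D(V)={3,5,6,7}: X {3,4,5,6,7}->{3,4,5,6}; V {3,5,6,7}->{5,6,7}
Constraint 2 (V != Y) on D(V)={5,6,7} D(Y)={3,4,5,6,7}: no change
Constraint 3 (Y + V = X) on D(Y)={3,4,5,6,7} D(V)={5,6,7} D(X)={3,4,5,6}: Y {3,4,5,6,7}->{}; V {5,6,7}->{}; X {3,4,5,6}->{}
So after constraint 3: D(X) = {}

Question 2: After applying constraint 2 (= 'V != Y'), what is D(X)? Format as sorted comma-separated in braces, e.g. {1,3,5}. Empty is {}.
Constraint 1 (X < V) on D(X)={3,4,5,6,7} D(V)={3,5,6,7}: X {3,4,5,6,7}->{3,4,5,6}; V {3,5,6,7}->{5,6,7}
Constraint 2 (V != Y) on D(V)={5,6,7} D(Y)={3,4,5,6,7}: no change
So after constraint 2: D(X) = {3,4,5,6}

Answer: {3,4,5,6}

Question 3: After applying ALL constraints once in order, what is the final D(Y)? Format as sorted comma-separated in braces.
Answer: {}

Derivation:
Constraint 1 (X < V) on D(X)={3,4,5,6,7} D(V)={3,5,6,7}: X {3,4,5,6,7}->{3,4,5,6}; V {3,5,6,7}->{5,6,7}
Constraint 2 (V != Y) on D(V)={5,6,7} D(Y)={3,4,5,6,7}: no change
Constraint 3 (Y + V = X) on D(Y)={3,4,5,6,7} D(V)={5,6,7} D(X)={3,4,5,6}: Y {3,4,5,6,7}->{}; V {5,6,7}->{}; X {3,4,5,6}->{}
So after all 3 constraints: D(Y) = {}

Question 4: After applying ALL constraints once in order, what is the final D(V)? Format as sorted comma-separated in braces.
Constraint 1 (X < V) on D(X)={3,4,5,6,7} D(V)={3,5,6,7}: X {3,4,5,6,7}->{3,4,5,6}; V {3,5,6,7}->{5,6,7}
Constraint 2 (V != Y) on D(V)={5,6,7} D(Y)={3,4,5,6,7}: no change
Constraint 3 (Y + V = X) on D(Y)={3,4,5,6,7} D(V)={5,6,7} D(X)={3,4,5,6}: Y {3,4,5,6,7}->{}; V {5,6,7}->{}; X {3,4,5,6}->{}
So after all 3 constraints: D(V) = {}

Answer: {}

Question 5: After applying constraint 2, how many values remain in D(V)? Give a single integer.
Constraint 1 (X < V) on D(X)={3,4,5,6,7} D(V)={3,5,6,7}: X {3,4,5,6,7}->{3,4,5,6}; V {3,5,6,7}->{5,6,7}
Constraint 2 (V != Y) on D(V)={5,6,7} D(Y)={3,4,5,6,7}: no change
So after constraint 2: D(V)={5,6,7}, size = 3

Answer: 3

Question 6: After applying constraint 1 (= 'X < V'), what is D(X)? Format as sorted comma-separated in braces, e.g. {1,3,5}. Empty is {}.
Answer: {3,4,5,6}

Derivation:
Constraint 1 (X < V) on D(X)={3,4,5,6,7} D(V)={3,5,6,7}: X {3,4,5,6,7}->{3,4,5,6}; V {3,5,6,7}->{5,6,7}
So after constraint 1: D(X) = {3,4,5,6}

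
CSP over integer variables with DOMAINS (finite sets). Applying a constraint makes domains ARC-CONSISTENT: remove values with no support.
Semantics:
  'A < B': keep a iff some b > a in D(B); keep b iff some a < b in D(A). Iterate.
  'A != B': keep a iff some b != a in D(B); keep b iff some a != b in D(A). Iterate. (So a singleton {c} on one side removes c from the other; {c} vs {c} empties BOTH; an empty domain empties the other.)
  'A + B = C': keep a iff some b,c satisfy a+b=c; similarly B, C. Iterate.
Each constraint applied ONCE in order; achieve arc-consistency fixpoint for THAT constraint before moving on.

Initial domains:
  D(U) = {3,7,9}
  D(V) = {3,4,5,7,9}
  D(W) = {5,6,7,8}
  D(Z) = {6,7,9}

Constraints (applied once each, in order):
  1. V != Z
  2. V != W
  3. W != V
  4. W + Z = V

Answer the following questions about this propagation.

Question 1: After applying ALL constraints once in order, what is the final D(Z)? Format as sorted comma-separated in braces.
Constraint 1 (V != Z) on D(V)={3,4,5,7,9} D(Z)={6,7,9}: no change
Constraint 2 (V != W) on D(V)={3,4,5,7,9} D(W)={5,6,7,8}: no change
Constraint 3 (W != V) on D(W)={5,6,7,8} D(V)={3,4,5,7,9}: no change
Constraint 4 (W + Z = V) on D(W)={5,6,7,8} D(Z)={6,7,9} D(V)={3,4,5,7,9}: W {5,6,7,8}->{}; Z {6,7,9}->{}; V {3,4,5,7,9}->{}
So after all 4 constraints: D(Z) = {}

Answer: {}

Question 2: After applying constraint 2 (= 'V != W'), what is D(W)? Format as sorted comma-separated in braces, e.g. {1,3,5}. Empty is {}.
Answer: {5,6,7,8}

Derivation:
Constraint 1 (V != Z) on D(V)={3,4,5,7,9} D(Z)={6,7,9}: no change
Constraint 2 (V != W) on D(V)={3,4,5,7,9} D(W)={5,6,7,8}: no change
So after constraint 2: D(W) = {5,6,7,8}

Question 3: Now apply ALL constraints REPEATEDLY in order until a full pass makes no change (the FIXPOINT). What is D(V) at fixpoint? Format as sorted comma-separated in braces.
pass 0 (initial): D(V)={3,4,5,7,9}
pass 1: V {3,4,5,7,9}->{}; W {5,6,7,8}->{}; Z {6,7,9}->{}
pass 2: no change
Fixpoint after 2 passes: D(V) = {}

Answer: {}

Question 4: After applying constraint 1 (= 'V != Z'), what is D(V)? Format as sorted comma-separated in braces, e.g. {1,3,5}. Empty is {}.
Constraint 1 (V != Z) on D(V)={3,4,5,7,9} D(Z)={6,7,9}: no change
So after constraint 1: D(V) = {3,4,5,7,9}

Answer: {3,4,5,7,9}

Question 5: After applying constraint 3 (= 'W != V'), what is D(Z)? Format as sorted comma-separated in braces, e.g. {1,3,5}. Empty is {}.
Constraint 1 (V != Z) on D(V)={3,4,5,7,9} D(Z)={6,7,9}: no change
Constraint 2 (V != W) on D(V)={3,4,5,7,9} D(W)={5,6,7,8}: no change
Constraint 3 (W != V) on D(W)={5,6,7,8} D(V)={3,4,5,7,9}: no change
So after constraint 3: D(Z) = {6,7,9}

Answer: {6,7,9}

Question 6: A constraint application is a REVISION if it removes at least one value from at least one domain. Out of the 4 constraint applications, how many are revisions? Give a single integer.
Constraint 1 (V != Z) on D(V)={3,4,5,7,9} D(Z)={6,7,9}: no change => not a revision
Constraint 2 (V != W) on D(V)={3,4,5,7,9} D(W)={5,6,7,8}: no change => not a revision
Constraint 3 (W != V) on D(W)={5,6,7,8} D(V)={3,4,5,7,9}: no change => not a revision
Constraint 4 (W + Z = V) on D(W)={5,6,7,8} D(Z)={6,7,9} D(V)={3,4,5,7,9}: W {5,6,7,8}->{}; Z {6,7,9}->{}; V {3,4,5,7,9}->{} => REVISION
Total revisions = 1

Answer: 1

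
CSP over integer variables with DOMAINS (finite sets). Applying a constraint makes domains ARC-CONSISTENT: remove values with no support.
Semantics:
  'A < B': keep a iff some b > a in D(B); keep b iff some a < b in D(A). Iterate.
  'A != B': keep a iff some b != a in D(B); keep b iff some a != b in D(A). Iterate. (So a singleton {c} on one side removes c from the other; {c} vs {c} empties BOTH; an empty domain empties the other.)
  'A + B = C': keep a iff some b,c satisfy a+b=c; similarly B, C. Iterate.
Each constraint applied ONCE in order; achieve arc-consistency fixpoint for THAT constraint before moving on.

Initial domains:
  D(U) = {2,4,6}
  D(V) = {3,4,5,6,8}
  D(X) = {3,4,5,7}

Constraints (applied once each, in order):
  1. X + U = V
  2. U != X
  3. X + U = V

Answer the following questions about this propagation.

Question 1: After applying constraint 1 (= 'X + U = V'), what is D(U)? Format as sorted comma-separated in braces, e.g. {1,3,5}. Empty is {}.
Constraint 1 (X + U = V) on D(X)={3,4,5,7} D(U)={2,4,6} D(V)={3,4,5,6,8}: X {3,4,5,7}->{3,4}; U {2,4,6}->{2,4}; V {3,4,5,6,8}->{5,6,8}
So after constraint 1: D(U) = {2,4}

Answer: {2,4}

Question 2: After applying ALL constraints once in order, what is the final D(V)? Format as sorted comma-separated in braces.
Constraint 1 (X + U = V) on D(X)={3,4,5,7} D(U)={2,4,6} D(V)={3,4,5,6,8}: X {3,4,5,7}->{3,4}; U {2,4,6}->{2,4}; V {3,4,5,6,8}->{5,6,8}
Constraint 2 (U != X) on D(U)={2,4} D(X)={3,4}: no change
Constraint 3 (X + U = V) on D(X)={3,4} D(U)={2,4} D(V)={5,6,8}: no change
So after all 3 constraints: D(V) = {5,6,8}

Answer: {5,6,8}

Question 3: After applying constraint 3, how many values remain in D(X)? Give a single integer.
Constraint 1 (X + U = V) on D(X)={3,4,5,7} D(U)={2,4,6} D(V)={3,4,5,6,8}: X {3,4,5,7}->{3,4}; U {2,4,6}->{2,4}; V {3,4,5,6,8}->{5,6,8}
Constraint 2 (U != X) on D(U)={2,4} D(X)={3,4}: no change
Constraint 3 (X + U = V) on D(X)={3,4} D(U)={2,4} D(V)={5,6,8}: no change
So after constraint 3: D(X)={3,4}, size = 2

Answer: 2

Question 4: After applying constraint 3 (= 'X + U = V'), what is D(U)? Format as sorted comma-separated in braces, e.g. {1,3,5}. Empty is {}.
Constraint 1 (X + U = V) on D(X)={3,4,5,7} D(U)={2,4,6} D(V)={3,4,5,6,8}: X {3,4,5,7}->{3,4}; U {2,4,6}->{2,4}; V {3,4,5,6,8}->{5,6,8}
Constraint 2 (U != X) on D(U)={2,4} D(X)={3,4}: no change
Constraint 3 (X + U = V) on D(X)={3,4} D(U)={2,4} D(V)={5,6,8}: no change
So after constraint 3: D(U) = {2,4}

Answer: {2,4}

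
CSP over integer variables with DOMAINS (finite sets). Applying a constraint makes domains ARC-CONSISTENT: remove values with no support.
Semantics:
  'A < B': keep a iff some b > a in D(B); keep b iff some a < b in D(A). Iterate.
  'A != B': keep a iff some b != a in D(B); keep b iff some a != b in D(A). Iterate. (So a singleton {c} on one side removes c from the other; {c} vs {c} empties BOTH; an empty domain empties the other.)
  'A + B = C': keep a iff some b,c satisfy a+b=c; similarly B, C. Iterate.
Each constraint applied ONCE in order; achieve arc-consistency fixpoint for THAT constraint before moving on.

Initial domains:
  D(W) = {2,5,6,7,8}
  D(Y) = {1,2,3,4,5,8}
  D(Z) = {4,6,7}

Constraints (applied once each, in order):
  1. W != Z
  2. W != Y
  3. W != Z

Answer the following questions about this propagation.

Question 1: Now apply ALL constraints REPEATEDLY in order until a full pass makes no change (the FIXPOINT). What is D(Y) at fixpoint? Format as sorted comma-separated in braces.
Answer: {1,2,3,4,5,8}

Derivation:
pass 0 (initial): D(Y)={1,2,3,4,5,8}
pass 1: no change
Fixpoint after 1 passes: D(Y) = {1,2,3,4,5,8}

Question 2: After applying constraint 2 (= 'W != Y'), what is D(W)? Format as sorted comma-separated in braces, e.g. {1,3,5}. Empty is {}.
Answer: {2,5,6,7,8}

Derivation:
Constraint 1 (W != Z) on D(W)={2,5,6,7,8} D(Z)={4,6,7}: no change
Constraint 2 (W != Y) on D(W)={2,5,6,7,8} D(Y)={1,2,3,4,5,8}: no change
So after constraint 2: D(W) = {2,5,6,7,8}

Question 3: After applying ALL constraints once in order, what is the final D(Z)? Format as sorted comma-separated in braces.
Answer: {4,6,7}

Derivation:
Constraint 1 (W != Z) on D(W)={2,5,6,7,8} D(Z)={4,6,7}: no change
Constraint 2 (W != Y) on D(W)={2,5,6,7,8} D(Y)={1,2,3,4,5,8}: no change
Constraint 3 (W != Z) on D(W)={2,5,6,7,8} D(Z)={4,6,7}: no change
So after all 3 constraints: D(Z) = {4,6,7}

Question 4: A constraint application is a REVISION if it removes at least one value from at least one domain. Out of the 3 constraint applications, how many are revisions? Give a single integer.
Constraint 1 (W != Z) on D(W)={2,5,6,7,8} D(Z)={4,6,7}: no change => not a revision
Constraint 2 (W != Y) on D(W)={2,5,6,7,8} D(Y)={1,2,3,4,5,8}: no change => not a revision
Constraint 3 (W != Z) on D(W)={2,5,6,7,8} D(Z)={4,6,7}: no change => not a revision
Total revisions = 0

Answer: 0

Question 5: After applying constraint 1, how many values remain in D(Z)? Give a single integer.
Answer: 3

Derivation:
Constraint 1 (W != Z) on D(W)={2,5,6,7,8} D(Z)={4,6,7}: no change
So after constraint 1: D(Z)={4,6,7}, size = 3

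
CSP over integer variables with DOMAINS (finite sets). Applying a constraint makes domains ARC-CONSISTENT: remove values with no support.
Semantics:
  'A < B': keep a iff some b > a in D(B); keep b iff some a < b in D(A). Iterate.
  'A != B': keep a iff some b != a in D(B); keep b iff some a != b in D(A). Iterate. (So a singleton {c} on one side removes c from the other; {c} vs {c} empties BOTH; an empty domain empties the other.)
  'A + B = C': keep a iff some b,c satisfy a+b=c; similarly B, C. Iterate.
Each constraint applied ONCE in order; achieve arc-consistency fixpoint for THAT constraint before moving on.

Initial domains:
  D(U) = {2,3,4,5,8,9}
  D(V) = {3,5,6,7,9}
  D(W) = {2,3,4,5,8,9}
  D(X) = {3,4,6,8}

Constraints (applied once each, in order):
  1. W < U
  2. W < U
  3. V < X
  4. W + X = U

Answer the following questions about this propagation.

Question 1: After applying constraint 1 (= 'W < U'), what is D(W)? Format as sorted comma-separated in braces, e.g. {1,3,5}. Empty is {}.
Constraint 1 (W < U) on D(W)={2,3,4,5,8,9} D(U)={2,3,4,5,8,9}: W {2,3,4,5,8,9}->{2,3,4,5,8}; U {2,3,4,5,8,9}->{3,4,5,8,9}
So after constraint 1: D(W) = {2,3,4,5,8}

Answer: {2,3,4,5,8}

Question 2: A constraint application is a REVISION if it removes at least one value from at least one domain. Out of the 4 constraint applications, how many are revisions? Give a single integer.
Constraint 1 (W < U) on D(W)={2,3,4,5,8,9} D(U)={2,3,4,5,8,9}: W {2,3,4,5,8,9}->{2,3,4,5,8}; U {2,3,4,5,8,9}->{3,4,5,8,9} => REVISION
Constraint 2 (W < U) on D(W)={2,3,4,5,8} D(U)={3,4,5,8,9}: no change => not a revision
Constraint 3 (V < X) on D(V)={3,5,6,7,9} D(X)={3,4,6,8}: V {3,5,6,7,9}->{3,5,6,7}; X {3,4,6,8}->{4,6,8} => REVISION
Constraint 4 (W + X = U) on D(W)={2,3,4,5,8} D(X)={4,6,8} D(U)={3,4,5,8,9}: W {2,3,4,5,8}->{2,3,4,5}; X {4,6,8}->{4,6}; U {3,4,5,8,9}->{8,9} => REVISION
Total revisions = 3

Answer: 3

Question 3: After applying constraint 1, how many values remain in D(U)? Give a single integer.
Constraint 1 (W < U) on D(W)={2,3,4,5,8,9} D(U)={2,3,4,5,8,9}: W {2,3,4,5,8,9}->{2,3,4,5,8}; U {2,3,4,5,8,9}->{3,4,5,8,9}
So after constraint 1: D(U)={3,4,5,8,9}, size = 5

Answer: 5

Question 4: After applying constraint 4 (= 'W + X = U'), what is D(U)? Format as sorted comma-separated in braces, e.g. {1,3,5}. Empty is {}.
Constraint 1 (W < U) on D(W)={2,3,4,5,8,9} D(U)={2,3,4,5,8,9}: W {2,3,4,5,8,9}->{2,3,4,5,8}; U {2,3,4,5,8,9}->{3,4,5,8,9}
Constraint 2 (W < U) on D(W)={2,3,4,5,8} D(U)={3,4,5,8,9}: no change
Constraint 3 (V < X) on D(V)={3,5,6,7,9} D(X)={3,4,6,8}: V {3,5,6,7,9}->{3,5,6,7}; X {3,4,6,8}->{4,6,8}
Constraint 4 (W + X = U) on D(W)={2,3,4,5,8} D(X)={4,6,8} D(U)={3,4,5,8,9}: W {2,3,4,5,8}->{2,3,4,5}; X {4,6,8}->{4,6}; U {3,4,5,8,9}->{8,9}
So after constraint 4: D(U) = {8,9}

Answer: {8,9}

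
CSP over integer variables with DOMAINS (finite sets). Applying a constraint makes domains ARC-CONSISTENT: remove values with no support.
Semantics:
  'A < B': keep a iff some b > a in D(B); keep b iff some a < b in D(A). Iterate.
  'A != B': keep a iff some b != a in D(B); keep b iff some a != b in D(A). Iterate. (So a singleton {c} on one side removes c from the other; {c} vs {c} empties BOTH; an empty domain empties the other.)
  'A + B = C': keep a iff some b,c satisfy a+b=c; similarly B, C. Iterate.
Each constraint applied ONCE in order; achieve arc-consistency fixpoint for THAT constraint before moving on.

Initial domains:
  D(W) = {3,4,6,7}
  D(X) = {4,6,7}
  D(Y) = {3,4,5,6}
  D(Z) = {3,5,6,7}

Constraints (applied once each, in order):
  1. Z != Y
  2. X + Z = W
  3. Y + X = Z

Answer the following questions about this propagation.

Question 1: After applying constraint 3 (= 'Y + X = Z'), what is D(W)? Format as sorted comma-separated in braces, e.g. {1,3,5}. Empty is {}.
Answer: {7}

Derivation:
Constraint 1 (Z != Y) on D(Z)={3,5,6,7} D(Y)={3,4,5,6}: no change
Constraint 2 (X + Z = W) on D(X)={4,6,7} D(Z)={3,5,6,7} D(W)={3,4,6,7}: X {4,6,7}->{4}; Z {3,5,6,7}->{3}; W {3,4,6,7}->{7}
Constraint 3 (Y + X = Z) on D(Y)={3,4,5,6} D(X)={4} D(Z)={3}: Y {3,4,5,6}->{}; X {4}->{}; Z {3}->{}
So after constraint 3: D(W) = {7}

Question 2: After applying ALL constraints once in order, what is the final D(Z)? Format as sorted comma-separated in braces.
Constraint 1 (Z != Y) on D(Z)={3,5,6,7} D(Y)={3,4,5,6}: no change
Constraint 2 (X + Z = W) on D(X)={4,6,7} D(Z)={3,5,6,7} D(W)={3,4,6,7}: X {4,6,7}->{4}; Z {3,5,6,7}->{3}; W {3,4,6,7}->{7}
Constraint 3 (Y + X = Z) on D(Y)={3,4,5,6} D(X)={4} D(Z)={3}: Y {3,4,5,6}->{}; X {4}->{}; Z {3}->{}
So after all 3 constraints: D(Z) = {}

Answer: {}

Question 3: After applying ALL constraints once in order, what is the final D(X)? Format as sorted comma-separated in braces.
Answer: {}

Derivation:
Constraint 1 (Z != Y) on D(Z)={3,5,6,7} D(Y)={3,4,5,6}: no change
Constraint 2 (X + Z = W) on D(X)={4,6,7} D(Z)={3,5,6,7} D(W)={3,4,6,7}: X {4,6,7}->{4}; Z {3,5,6,7}->{3}; W {3,4,6,7}->{7}
Constraint 3 (Y + X = Z) on D(Y)={3,4,5,6} D(X)={4} D(Z)={3}: Y {3,4,5,6}->{}; X {4}->{}; Z {3}->{}
So after all 3 constraints: D(X) = {}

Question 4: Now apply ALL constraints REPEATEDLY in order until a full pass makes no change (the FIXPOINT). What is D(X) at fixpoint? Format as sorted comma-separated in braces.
Answer: {}

Derivation:
pass 0 (initial): D(X)={4,6,7}
pass 1: W {3,4,6,7}->{7}; X {4,6,7}->{}; Y {3,4,5,6}->{}; Z {3,5,6,7}->{}
pass 2: W {7}->{}
pass 3: no change
Fixpoint after 3 passes: D(X) = {}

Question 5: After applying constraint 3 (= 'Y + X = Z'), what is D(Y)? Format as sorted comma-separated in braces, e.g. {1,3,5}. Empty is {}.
Constraint 1 (Z != Y) on D(Z)={3,5,6,7} D(Y)={3,4,5,6}: no change
Constraint 2 (X + Z = W) on D(X)={4,6,7} D(Z)={3,5,6,7} D(W)={3,4,6,7}: X {4,6,7}->{4}; Z {3,5,6,7}->{3}; W {3,4,6,7}->{7}
Constraint 3 (Y + X = Z) on D(Y)={3,4,5,6} D(X)={4} D(Z)={3}: Y {3,4,5,6}->{}; X {4}->{}; Z {3}->{}
So after constraint 3: D(Y) = {}

Answer: {}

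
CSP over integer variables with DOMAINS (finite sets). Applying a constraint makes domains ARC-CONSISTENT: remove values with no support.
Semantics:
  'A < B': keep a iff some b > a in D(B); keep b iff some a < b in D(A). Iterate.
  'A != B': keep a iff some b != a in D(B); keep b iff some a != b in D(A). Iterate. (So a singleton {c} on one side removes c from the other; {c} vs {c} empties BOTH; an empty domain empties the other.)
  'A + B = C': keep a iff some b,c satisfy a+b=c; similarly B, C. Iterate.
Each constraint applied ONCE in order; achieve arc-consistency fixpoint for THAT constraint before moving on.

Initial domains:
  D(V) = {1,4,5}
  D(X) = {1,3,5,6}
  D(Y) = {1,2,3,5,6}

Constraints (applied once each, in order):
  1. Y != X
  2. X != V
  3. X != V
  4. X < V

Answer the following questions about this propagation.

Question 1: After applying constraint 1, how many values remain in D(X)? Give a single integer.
Answer: 4

Derivation:
Constraint 1 (Y != X) on D(Y)={1,2,3,5,6} D(X)={1,3,5,6}: no change
So after constraint 1: D(X)={1,3,5,6}, size = 4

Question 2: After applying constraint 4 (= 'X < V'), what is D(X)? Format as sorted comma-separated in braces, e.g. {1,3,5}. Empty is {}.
Constraint 1 (Y != X) on D(Y)={1,2,3,5,6} D(X)={1,3,5,6}: no change
Constraint 2 (X != V) on D(X)={1,3,5,6} D(V)={1,4,5}: no change
Constraint 3 (X != V) on D(X)={1,3,5,6} D(V)={1,4,5}: no change
Constraint 4 (X < V) on D(X)={1,3,5,6} D(V)={1,4,5}: X {1,3,5,6}->{1,3}; V {1,4,5}->{4,5}
So after constraint 4: D(X) = {1,3}

Answer: {1,3}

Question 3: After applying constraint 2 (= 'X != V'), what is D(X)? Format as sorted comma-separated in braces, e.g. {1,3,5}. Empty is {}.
Constraint 1 (Y != X) on D(Y)={1,2,3,5,6} D(X)={1,3,5,6}: no change
Constraint 2 (X != V) on D(X)={1,3,5,6} D(V)={1,4,5}: no change
So after constraint 2: D(X) = {1,3,5,6}

Answer: {1,3,5,6}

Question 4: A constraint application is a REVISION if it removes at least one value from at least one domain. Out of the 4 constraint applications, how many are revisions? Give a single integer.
Answer: 1

Derivation:
Constraint 1 (Y != X) on D(Y)={1,2,3,5,6} D(X)={1,3,5,6}: no change => not a revision
Constraint 2 (X != V) on D(X)={1,3,5,6} D(V)={1,4,5}: no change => not a revision
Constraint 3 (X != V) on D(X)={1,3,5,6} D(V)={1,4,5}: no change => not a revision
Constraint 4 (X < V) on D(X)={1,3,5,6} D(V)={1,4,5}: X {1,3,5,6}->{1,3}; V {1,4,5}->{4,5} => REVISION
Total revisions = 1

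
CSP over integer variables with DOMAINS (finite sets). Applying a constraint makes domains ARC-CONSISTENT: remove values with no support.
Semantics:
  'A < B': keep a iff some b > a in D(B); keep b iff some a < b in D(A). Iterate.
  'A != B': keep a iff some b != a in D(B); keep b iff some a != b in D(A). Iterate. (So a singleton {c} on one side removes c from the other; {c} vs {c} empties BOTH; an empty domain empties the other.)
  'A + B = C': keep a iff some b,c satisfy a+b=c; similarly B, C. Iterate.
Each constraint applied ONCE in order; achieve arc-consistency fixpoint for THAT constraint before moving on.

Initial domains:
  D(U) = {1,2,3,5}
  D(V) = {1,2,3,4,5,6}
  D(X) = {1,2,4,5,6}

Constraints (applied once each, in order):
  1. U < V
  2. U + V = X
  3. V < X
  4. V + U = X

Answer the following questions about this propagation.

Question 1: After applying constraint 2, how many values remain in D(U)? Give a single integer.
Answer: 3

Derivation:
Constraint 1 (U < V) on D(U)={1,2,3,5} D(V)={1,2,3,4,5,6}: V {1,2,3,4,5,6}->{2,3,4,5,6}
Constraint 2 (U + V = X) on D(U)={1,2,3,5} D(V)={2,3,4,5,6} D(X)={1,2,4,5,6}: U {1,2,3,5}->{1,2,3}; V {2,3,4,5,6}->{2,3,4,5}; X {1,2,4,5,6}->{4,5,6}
So after constraint 2: D(U)={1,2,3}, size = 3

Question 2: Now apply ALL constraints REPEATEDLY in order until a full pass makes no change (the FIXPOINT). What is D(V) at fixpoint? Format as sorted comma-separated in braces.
Answer: {2,3,4,5}

Derivation:
pass 0 (initial): D(V)={1,2,3,4,5,6}
pass 1: U {1,2,3,5}->{1,2,3}; V {1,2,3,4,5,6}->{2,3,4,5}; X {1,2,4,5,6}->{4,5,6}
pass 2: no change
Fixpoint after 2 passes: D(V) = {2,3,4,5}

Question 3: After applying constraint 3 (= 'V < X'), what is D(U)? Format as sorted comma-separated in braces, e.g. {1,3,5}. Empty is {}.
Answer: {1,2,3}

Derivation:
Constraint 1 (U < V) on D(U)={1,2,3,5} D(V)={1,2,3,4,5,6}: V {1,2,3,4,5,6}->{2,3,4,5,6}
Constraint 2 (U + V = X) on D(U)={1,2,3,5} D(V)={2,3,4,5,6} D(X)={1,2,4,5,6}: U {1,2,3,5}->{1,2,3}; V {2,3,4,5,6}->{2,3,4,5}; X {1,2,4,5,6}->{4,5,6}
Constraint 3 (V < X) on D(V)={2,3,4,5} D(X)={4,5,6}: no change
So after constraint 3: D(U) = {1,2,3}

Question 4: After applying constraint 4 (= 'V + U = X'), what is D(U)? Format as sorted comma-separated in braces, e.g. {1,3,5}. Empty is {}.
Constraint 1 (U < V) on D(U)={1,2,3,5} D(V)={1,2,3,4,5,6}: V {1,2,3,4,5,6}->{2,3,4,5,6}
Constraint 2 (U + V = X) on D(U)={1,2,3,5} D(V)={2,3,4,5,6} D(X)={1,2,4,5,6}: U {1,2,3,5}->{1,2,3}; V {2,3,4,5,6}->{2,3,4,5}; X {1,2,4,5,6}->{4,5,6}
Constraint 3 (V < X) on D(V)={2,3,4,5} D(X)={4,5,6}: no change
Constraint 4 (V + U = X) on D(V)={2,3,4,5} D(U)={1,2,3} D(X)={4,5,6}: no change
So after constraint 4: D(U) = {1,2,3}

Answer: {1,2,3}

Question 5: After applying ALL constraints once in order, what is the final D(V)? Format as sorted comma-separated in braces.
Constraint 1 (U < V) on D(U)={1,2,3,5} D(V)={1,2,3,4,5,6}: V {1,2,3,4,5,6}->{2,3,4,5,6}
Constraint 2 (U + V = X) on D(U)={1,2,3,5} D(V)={2,3,4,5,6} D(X)={1,2,4,5,6}: U {1,2,3,5}->{1,2,3}; V {2,3,4,5,6}->{2,3,4,5}; X {1,2,4,5,6}->{4,5,6}
Constraint 3 (V < X) on D(V)={2,3,4,5} D(X)={4,5,6}: no change
Constraint 4 (V + U = X) on D(V)={2,3,4,5} D(U)={1,2,3} D(X)={4,5,6}: no change
So after all 4 constraints: D(V) = {2,3,4,5}

Answer: {2,3,4,5}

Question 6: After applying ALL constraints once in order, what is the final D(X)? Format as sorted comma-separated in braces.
Answer: {4,5,6}

Derivation:
Constraint 1 (U < V) on D(U)={1,2,3,5} D(V)={1,2,3,4,5,6}: V {1,2,3,4,5,6}->{2,3,4,5,6}
Constraint 2 (U + V = X) on D(U)={1,2,3,5} D(V)={2,3,4,5,6} D(X)={1,2,4,5,6}: U {1,2,3,5}->{1,2,3}; V {2,3,4,5,6}->{2,3,4,5}; X {1,2,4,5,6}->{4,5,6}
Constraint 3 (V < X) on D(V)={2,3,4,5} D(X)={4,5,6}: no change
Constraint 4 (V + U = X) on D(V)={2,3,4,5} D(U)={1,2,3} D(X)={4,5,6}: no change
So after all 4 constraints: D(X) = {4,5,6}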